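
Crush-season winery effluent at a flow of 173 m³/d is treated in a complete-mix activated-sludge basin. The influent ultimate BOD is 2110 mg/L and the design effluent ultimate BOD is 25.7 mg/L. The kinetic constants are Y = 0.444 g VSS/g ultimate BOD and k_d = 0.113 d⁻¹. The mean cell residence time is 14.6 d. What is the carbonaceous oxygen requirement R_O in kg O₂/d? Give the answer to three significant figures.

R_O ≈ 275 kg O₂/d

Correct the yield for decay: Y_obs = Y/(1 + k_d θ_c) = 0.444 / (1 + 0.113 × 14.6) = 0.444 / 2.650 = 0.1676.
ΔS = 2110 − 25.7 = 2084 mg/L, so the substrate removal rate is 173 × 2084/1000 = 360.6 kg ultimate BOD/d.
P_X = Y_obs·Q·(S₀ − S) = 0.1676 × 360.6 = 60.42 kg VSS/d.
R_O = Q·(S₀ − S) − 1.42·P_X = 360.6 − 1.42 × 60.42 = 274.8 kg O₂/d.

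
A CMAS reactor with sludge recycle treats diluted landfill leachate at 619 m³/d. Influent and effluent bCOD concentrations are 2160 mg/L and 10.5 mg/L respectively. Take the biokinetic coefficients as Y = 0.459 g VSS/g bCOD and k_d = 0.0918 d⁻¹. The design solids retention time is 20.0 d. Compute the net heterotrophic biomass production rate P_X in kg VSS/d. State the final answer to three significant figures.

P_X ≈ 215 kg VSS/d

Correct the yield for decay: Y_obs = Y/(1 + k_d θ_c) = 0.459 / (1 + 0.0918 × 20.0) = 0.459 / 2.836 = 0.1618.
ΔS = 2160 − 10.5 = 2150 mg/L, so the substrate removal rate is 619 × 2150/1000 = 1331 kg bCOD/d.
P_X = Y_obs · Q(S₀ − S) = 0.1618 × 1331 = 215.3 kg VSS/d.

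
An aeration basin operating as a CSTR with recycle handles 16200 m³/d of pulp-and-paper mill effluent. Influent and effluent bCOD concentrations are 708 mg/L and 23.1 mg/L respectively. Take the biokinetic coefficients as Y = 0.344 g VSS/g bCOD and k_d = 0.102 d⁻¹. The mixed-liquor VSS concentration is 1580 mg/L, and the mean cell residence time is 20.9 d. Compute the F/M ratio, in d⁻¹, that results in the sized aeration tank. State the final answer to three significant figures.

Rearranging the biomass balance for a CMAS with decay, V = Y·Q·ΔS·θ_c / [X·(1+k_d θ_c)] = 0.344 × 16200 × (708 − 23.1) × 20.9 / [1580 × (1 + 0.102 × 20.9)] = 7.98×10^7 / 4948 = 16121 m³.
Food-to-microorganism ratio F/M = Q S₀ / (V X) = 16200 × 708 / (16121 × 1580) = 0.4503 d⁻¹.

F/M ≈ 0.450 d⁻¹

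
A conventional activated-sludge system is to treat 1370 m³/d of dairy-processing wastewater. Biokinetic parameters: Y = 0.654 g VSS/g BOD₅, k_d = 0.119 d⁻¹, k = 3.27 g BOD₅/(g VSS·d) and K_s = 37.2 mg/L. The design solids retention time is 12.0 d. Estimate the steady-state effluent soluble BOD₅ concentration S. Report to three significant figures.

S ≈ 3.89 mg/L

From the Monod/SRT balance for a CMAS, S = K_s·(1+k_d θ_c)/[θ_c·(Y k − k_d) − 1] = 37.2 × (1 + 0.119 × 12.0) / [12.0 × (0.654 × 3.27 − 0.119) − 1] = 90.32 / 23.23 = 3.887 mg/L.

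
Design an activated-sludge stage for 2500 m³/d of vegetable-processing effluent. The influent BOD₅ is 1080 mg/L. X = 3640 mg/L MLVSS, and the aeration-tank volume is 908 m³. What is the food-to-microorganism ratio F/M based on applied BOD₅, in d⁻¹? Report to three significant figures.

F/M = Q·S₀ / (V·X) = 2500 × 1080 / (908.0 × 3640) = 0.8169 g BOD₅·(g VSS·d)⁻¹.

F/M ≈ 0.817 d⁻¹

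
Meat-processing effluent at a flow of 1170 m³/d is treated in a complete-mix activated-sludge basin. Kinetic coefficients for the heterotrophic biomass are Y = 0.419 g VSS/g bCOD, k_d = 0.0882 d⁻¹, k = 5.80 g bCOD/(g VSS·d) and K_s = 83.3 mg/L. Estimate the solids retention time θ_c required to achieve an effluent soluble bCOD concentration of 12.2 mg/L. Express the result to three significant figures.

θ_c ≈ 4.50 d

Specific growth rate at S = 12.2 mg/L: μ = YkS/(K_s+S) = 0.419·5.80·12.2/(83.3+12.2) = 0.3105 d⁻¹.
θ_c = 1/(μ − k_d) = 1/(0.3105 − 0.0882) = 1/0.2223 = 4.499 d.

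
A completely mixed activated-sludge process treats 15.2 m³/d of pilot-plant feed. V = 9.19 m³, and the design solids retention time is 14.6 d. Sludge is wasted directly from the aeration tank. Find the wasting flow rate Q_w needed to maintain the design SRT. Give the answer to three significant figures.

Q_w ≈ 0.629 m³/d

Wasting from the aeration tank: Q_w = V / θ_c = 9.190 / 14.6 = 0.6295 m³/d.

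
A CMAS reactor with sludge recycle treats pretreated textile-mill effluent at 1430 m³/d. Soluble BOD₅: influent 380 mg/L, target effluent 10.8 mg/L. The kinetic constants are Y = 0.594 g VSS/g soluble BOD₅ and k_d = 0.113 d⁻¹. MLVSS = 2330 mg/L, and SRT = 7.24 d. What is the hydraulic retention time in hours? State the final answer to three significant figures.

τ ≈ 9.00 h

Rearranging the biomass balance for a CMAS with decay, V = Y·Q·ΔS·θ_c / [X·(1+k_d θ_c)] = 0.594 × 1430 × (380 − 10.8) × 7.24 / [2330 × (1 + 0.113 × 7.24)] = 2.27×10^6 / 4236 = 536.0 m³.
HRT = V/Q = 536.0 m³ / 1430 m³·d⁻¹ = 0.3748 d × 24 = 8.995 h.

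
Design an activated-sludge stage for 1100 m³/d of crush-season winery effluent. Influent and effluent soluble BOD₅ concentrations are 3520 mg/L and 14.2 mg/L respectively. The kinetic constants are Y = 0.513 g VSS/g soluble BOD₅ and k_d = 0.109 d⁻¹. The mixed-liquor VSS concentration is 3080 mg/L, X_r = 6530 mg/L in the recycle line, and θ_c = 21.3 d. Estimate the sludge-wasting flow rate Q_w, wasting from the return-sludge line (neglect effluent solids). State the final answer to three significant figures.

Q_w ≈ 91.2 m³/d

Steady-state biomass mass balance: V·X·(1 + k_d·θ_c) = Y·Q·(S₀ − S)·θ_c, so V = 0.513 × 1100 × (3520 − 14.2) × 21.3 / [3080 × (1 + 0.109 × 21.3)] = 4.21×10^7 / 10231 = 4119 m³.
Q_w = (V·X)/(θ_c X_r) = 4119 × 3080 / (21.3 × 6530) = 91.21 m³/d.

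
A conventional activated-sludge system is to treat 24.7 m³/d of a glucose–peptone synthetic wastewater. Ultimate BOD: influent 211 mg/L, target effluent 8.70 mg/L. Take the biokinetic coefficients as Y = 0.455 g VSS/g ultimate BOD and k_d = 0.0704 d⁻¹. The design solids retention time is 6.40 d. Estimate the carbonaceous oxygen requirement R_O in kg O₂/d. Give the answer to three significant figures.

The observed yield is Y_obs = Y/(1 + k_d·θ_c) = 0.455 / (1 + 0.0704 × 6.40) = 0.455 / 1.451 = 0.3137 g VSS per g ultimate BOD removed.
Substrate removed = Q·(S₀ − S) = 24.7 m³/d × (211 − 8.70) g/m³ = 5×10^3 g/d = 4.997 kg/d.
Biomass synthesised: P_X = Y_obs × 4.997 = 1.567 kg VSS/d.
R_O = Q·(S₀ − S) − 1.42·P_X = 4.997 − 1.42 × 1.567 = 2.771 kg O₂/d.

R_O ≈ 2.77 kg O₂/d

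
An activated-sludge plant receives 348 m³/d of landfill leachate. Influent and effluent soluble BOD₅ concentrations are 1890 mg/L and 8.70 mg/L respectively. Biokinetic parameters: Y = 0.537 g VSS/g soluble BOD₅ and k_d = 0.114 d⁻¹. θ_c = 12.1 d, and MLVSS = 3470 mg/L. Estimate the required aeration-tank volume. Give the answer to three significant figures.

V ≈ 515 m³

From the SRT design equation V = Y Q (S₀−S) θ_c / [X (1 + k_d θ_c)] = 0.537 × 348 × (1890 − 8.70) × 12.1 / [3470 × (1 + 0.114 × 12.1)] = 4.25×10^6 / 8257 = 515.2 m³.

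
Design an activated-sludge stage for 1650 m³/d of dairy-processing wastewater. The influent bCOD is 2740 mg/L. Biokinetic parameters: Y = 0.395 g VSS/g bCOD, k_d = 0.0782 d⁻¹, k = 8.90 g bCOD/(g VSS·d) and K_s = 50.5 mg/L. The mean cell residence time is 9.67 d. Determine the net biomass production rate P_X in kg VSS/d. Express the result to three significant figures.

P_X ≈ 1020 kg VSS/d

From the Monod/SRT balance for a CMAS, S = K_s·(1+k_d θ_c)/[θ_c·(Y k − k_d) − 1] = 50.5 × (1 + 0.0782 × 9.67) / [9.67 × (0.395 × 8.90 − 0.0782) − 1] = 88.69 / 32.24 = 2.751 mg/L.
Observed yield with endogenous decay: Y_obs = Y / (1 + k_d·θ_c) = 0.395 / (1 + 0.0782 × 9.67) = 0.395 / 1.756 = 0.2249 g VSS/g bCOD.
Mass of bCOD removed per day: Q(S₀ − S) = 1650 × 2737 g/m³ = 4516 kg/d.
Net biomass production P_X = Y_obs × Q·(S₀ − S) = 0.2249 × 4516 = 1016 kg VSS/d.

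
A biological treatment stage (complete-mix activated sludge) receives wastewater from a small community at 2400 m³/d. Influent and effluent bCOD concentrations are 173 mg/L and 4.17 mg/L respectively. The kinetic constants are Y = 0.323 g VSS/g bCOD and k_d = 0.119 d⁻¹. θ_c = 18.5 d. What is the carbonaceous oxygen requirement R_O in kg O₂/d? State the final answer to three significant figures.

Y_obs = Y / (1 + k_d θ_c) = 0.323 / (1 + 0.119 × 18.5) = 0.323 / 3.201 = 0.1009.
ΔS = 173 − 4.17 = 168.8 mg/L, so the substrate removal rate is 2400 × 168.8/1000 = 405.2 kg bCOD/d.
Biomass synthesised: P_X = Y_obs × 405.2 = 40.88 kg VSS/d.
Carbonaceous O₂ demand = substrate oxidised − cell-mass equivalent = 405.2 − 1.42 × 40.88 = 347.1 kg O₂/d.

R_O ≈ 347 kg O₂/d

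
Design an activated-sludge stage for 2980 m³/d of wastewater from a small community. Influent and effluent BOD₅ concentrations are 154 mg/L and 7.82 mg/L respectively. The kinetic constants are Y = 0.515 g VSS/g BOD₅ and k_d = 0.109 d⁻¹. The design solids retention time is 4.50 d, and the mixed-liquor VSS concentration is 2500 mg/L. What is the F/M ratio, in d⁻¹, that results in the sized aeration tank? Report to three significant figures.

F/M ≈ 0.678 d⁻¹

Steady-state biomass mass balance: V·X·(1 + k_d·θ_c) = Y·Q·(S₀ − S)·θ_c, so V = 0.515 × 2980 × (154 − 7.82) × 4.50 / [2500 × (1 + 0.109 × 4.50)] = 1.01×10^6 / 3726 = 270.9 m³.
F/M = applied load / biomass = Q·S₀/(V·X) = 2980 × 154 / (270.9 × 2500) = 0.6776 d⁻¹.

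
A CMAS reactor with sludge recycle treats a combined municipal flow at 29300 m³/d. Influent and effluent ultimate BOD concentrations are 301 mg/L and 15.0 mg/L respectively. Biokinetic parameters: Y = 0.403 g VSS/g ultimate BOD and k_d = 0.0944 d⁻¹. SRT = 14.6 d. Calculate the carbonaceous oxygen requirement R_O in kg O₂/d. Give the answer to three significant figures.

R_O ≈ 6360 kg O₂/d

Observed yield with endogenous decay: Y_obs = Y / (1 + k_d·θ_c) = 0.403 / (1 + 0.0944 × 14.6) = 0.403 / 2.378 = 0.1695 g VSS/g ultimate BOD.
Mass of ultimate BOD removed per day: Q(S₀ − S) = 29300 × 286.0 g/m³ = 8380 kg/d.
P_X = Y_obs·Q·(S₀ − S) = 0.1695 × 8380 = 1420 kg VSS/d.
Carbonaceous O₂ demand = substrate oxidised − cell-mass equivalent = 8380 − 1.42 × 1420 = 6363 kg O₂/d.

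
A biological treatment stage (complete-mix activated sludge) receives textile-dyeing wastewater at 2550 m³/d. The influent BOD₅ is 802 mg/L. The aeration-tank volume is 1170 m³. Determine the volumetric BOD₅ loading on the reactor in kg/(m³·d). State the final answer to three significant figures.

L_v ≈ 1.75 kg BOD₅/(m³·d)

L_v = Q S₀ / V = 2550 × 802 × 10⁻³ / 1170 = 1.748 kg/(m³·d).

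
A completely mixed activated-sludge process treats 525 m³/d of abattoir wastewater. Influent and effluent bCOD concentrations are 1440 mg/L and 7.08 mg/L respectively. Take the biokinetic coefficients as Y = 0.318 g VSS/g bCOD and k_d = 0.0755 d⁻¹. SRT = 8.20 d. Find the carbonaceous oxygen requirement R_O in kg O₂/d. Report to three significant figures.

R_O ≈ 542 kg O₂/d

The observed yield is Y_obs = Y/(1 + k_d·θ_c) = 0.318 / (1 + 0.0755 × 8.20) = 0.318 / 1.619 = 0.1964 g VSS per g bCOD removed.
Q·(S₀ − S) = 525 × (1440 − 7.08) × 10⁻³ = 752.3 kg/d removed.
Biomass synthesised: P_X = Y_obs × 752.3 = 147.8 kg VSS/d.
R_O = Q·ΔS − 1.42 P_X = 752.3 − 209.8 = 542.5 kg O₂/d.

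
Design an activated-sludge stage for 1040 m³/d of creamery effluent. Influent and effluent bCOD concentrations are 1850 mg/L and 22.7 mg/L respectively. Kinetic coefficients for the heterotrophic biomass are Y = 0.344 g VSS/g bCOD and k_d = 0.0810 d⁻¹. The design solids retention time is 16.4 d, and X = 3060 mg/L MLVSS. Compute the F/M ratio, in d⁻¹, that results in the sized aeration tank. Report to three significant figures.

F/M ≈ 0.418 d⁻¹

Rearranging the biomass balance for a CMAS with decay, V = Y·Q·ΔS·θ_c / [X·(1+k_d θ_c)] = 0.344 × 1040 × (1850 − 22.7) × 16.4 / [3060 × (1 + 0.0810 × 16.4)] = 1.07×10^7 / 7125 = 1505 m³.
F/M = applied load / biomass = Q·S₀/(V·X) = 1040 × 1850 / (1505 × 3060) = 0.4178 d⁻¹.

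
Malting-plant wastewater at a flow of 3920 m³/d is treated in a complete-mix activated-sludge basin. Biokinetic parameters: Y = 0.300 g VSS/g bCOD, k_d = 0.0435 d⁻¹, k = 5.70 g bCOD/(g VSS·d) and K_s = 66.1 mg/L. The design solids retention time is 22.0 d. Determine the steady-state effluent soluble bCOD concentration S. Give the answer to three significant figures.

S ≈ 3.63 mg/L

For a completely mixed reactor with recycle the Lawrence–McCarty relation gives S = K_s·(1 + k_d·θ_c) / [θ_c·(Y·k − k_d) − 1] = 66.1 × (1 + 0.0435 × 22.0) / [22.0 × (0.300 × 5.70 − 0.0435) − 1] = 129.4 / 35.66 = 3.627 mg/L.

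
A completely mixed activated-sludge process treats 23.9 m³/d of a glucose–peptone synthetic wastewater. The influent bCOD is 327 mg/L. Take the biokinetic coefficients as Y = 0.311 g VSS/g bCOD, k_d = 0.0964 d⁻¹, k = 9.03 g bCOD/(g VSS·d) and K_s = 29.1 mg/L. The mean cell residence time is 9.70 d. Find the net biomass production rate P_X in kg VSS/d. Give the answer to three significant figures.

P_X ≈ 1.25 kg VSS/d

Effluent substrate depends only on kinetics and SRT: S = K_s(1 + k_d θ_c) / [θ_c(Yk − k_d) − 1] = 29.1 × (1 + 0.0964 × 9.70) / [9.70 × (0.311 × 9.03 − 0.0964) − 1] = 56.31 / 25.31 = 2.225 mg/L.
Correct the yield for decay: Y_obs = Y/(1 + k_d θ_c) = 0.311 / (1 + 0.0964 × 9.70) = 0.311 / 1.935 = 0.1607.
ΔS = 327 − 2.23 = 324.8 mg/L, so the substrate removal rate is 23.9 × 324.8/1000 = 7.762 kg bCOD/d.
So the net sludge growth is P_X = 0.1607 × 7.762 = 1.247 kg VSS/d.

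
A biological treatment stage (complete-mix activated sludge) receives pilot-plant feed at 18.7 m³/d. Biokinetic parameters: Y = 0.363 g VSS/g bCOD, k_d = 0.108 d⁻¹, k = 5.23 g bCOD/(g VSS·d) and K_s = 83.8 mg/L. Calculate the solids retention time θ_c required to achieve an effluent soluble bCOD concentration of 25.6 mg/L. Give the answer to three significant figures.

θ_c ≈ 2.97 d

At the target effluent, Y k S/(K_s+S) = 0.363×5.23×25.6/109.4 = 0.4443 d⁻¹.
Then 1/θ_c = μ − k_d = 0.4443 − 0.108 = 0.3363 d⁻¹, giving θ_c = 2.974 d.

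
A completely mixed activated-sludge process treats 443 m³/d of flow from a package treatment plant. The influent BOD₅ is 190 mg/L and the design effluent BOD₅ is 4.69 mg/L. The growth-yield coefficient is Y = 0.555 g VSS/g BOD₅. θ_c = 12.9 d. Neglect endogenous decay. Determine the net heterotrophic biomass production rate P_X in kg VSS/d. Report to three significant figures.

With endogenous decay neglected, the observed yield equals the true yield: Y_obs = Y = 0.555 g VSS/g BOD₅.
Mass of BOD₅ removed per day: Q(S₀ − S) = 443 × 185.3 g/m³ = 82.09 kg/d.
Biomass produced: P_X = Y_obs·Q·ΔS = 0.5550 × 82.09 ≈ 45.56 kg VSS/d.

P_X ≈ 45.6 kg VSS/d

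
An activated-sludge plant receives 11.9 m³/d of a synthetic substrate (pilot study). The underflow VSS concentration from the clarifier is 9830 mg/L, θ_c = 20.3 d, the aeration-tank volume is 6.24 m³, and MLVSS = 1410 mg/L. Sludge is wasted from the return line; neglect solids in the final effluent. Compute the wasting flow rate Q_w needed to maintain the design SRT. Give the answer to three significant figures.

Q_w ≈ 0.0441 m³/d

Wasting from the return line (neglecting effluent solids): Q_w = V·X / (θ_c·X_r) = 6.240 × 1410 / (20.3 × 9830) = 0.04409 m³/d.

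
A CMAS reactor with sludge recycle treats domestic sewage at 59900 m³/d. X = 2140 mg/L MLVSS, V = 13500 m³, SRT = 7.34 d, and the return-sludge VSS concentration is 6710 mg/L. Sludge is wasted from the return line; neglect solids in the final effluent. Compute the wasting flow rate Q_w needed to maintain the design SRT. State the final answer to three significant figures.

Wasting from the return line (neglecting effluent solids): Q_w = V·X / (θ_c·X_r) = 13500 × 2140 / (7.34 × 6710) = 586.6 m³/d.

Q_w ≈ 587 m³/d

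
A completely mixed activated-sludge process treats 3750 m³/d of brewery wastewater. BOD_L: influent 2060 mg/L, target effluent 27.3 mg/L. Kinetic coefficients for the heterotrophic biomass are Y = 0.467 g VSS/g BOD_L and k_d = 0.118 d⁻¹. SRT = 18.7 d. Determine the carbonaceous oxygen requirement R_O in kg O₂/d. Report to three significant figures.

R_O ≈ 6050 kg O₂/d

Correct the yield for decay: Y_obs = Y/(1 + k_d θ_c) = 0.467 / (1 + 0.118 × 18.7) = 0.467 / 3.207 = 0.1456.
Q·(S₀ − S) = 3750 × (2060 − 27.3) × 10⁻³ = 7623 kg/d removed.
Biomass synthesised: P_X = Y_obs × 7623 = 1110 kg VSS/d.
R_O = Q·ΔS − 1.42 P_X = 7623 − 1576 = 6046 kg O₂/d.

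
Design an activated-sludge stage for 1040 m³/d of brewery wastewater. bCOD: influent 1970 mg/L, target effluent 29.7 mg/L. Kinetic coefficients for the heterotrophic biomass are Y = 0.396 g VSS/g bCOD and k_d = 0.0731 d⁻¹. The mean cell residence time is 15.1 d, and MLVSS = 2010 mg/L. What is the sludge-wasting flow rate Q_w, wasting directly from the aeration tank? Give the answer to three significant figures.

Q_w ≈ 189 m³/d

Rearranging the biomass balance for a CMAS with decay, V = Y·Q·ΔS·θ_c / [X·(1+k_d θ_c)] = 0.396 × 1040 × (1970 − 29.7) × 15.1 / [2010 × (1 + 0.0731 × 15.1)] = 1.21×10^7 / 4229 = 2853 m³.
For wasting at MLVSS concentration, Q_w = V/θ_c = 2853/15.1 = 189.0 m³/d.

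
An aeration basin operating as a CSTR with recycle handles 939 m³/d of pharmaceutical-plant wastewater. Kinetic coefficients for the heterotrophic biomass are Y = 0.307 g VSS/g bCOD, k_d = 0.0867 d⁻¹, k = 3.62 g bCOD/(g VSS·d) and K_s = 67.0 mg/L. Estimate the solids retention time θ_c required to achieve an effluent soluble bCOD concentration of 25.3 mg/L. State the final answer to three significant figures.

At the target effluent, Y k S/(K_s+S) = 0.307×3.62×25.3/92.30 = 0.3046 d⁻¹.
1/θ_c = 0.3046 − 0.0867 = 0.2179 d⁻¹, so θ_c = 4.589 d.

θ_c ≈ 4.59 d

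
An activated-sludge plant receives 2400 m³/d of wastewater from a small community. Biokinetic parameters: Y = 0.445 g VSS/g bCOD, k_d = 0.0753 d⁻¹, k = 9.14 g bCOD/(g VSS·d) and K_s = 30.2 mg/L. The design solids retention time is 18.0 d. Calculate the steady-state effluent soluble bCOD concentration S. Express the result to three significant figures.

S ≈ 1.00 mg/L

Effluent substrate depends only on kinetics and SRT: S = K_s(1 + k_d θ_c) / [θ_c(Yk − k_d) − 1] = 30.2 × (1 + 0.0753 × 18.0) / [18.0 × (0.445 × 9.14 − 0.0753) − 1] = 71.13 / 70.86 = 1.004 mg/L.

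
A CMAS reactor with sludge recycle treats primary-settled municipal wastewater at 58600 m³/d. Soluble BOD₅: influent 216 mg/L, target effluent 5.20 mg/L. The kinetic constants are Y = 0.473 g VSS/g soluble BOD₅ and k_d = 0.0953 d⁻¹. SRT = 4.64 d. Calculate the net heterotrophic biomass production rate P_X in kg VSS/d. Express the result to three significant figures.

Y_obs = Y / (1 + k_d θ_c) = 0.473 / (1 + 0.0953 × 4.64) = 0.473 / 1.442 = 0.3280.
Mass of soluble BOD₅ removed per day: Q(S₀ − S) = 58600 × 210.8 g/m³ = 12353 kg/d.
Net biomass production P_X = Y_obs × Q·(S₀ − S) = 0.3280 × 12353 = 4051 kg VSS/d.

P_X ≈ 4050 kg VSS/d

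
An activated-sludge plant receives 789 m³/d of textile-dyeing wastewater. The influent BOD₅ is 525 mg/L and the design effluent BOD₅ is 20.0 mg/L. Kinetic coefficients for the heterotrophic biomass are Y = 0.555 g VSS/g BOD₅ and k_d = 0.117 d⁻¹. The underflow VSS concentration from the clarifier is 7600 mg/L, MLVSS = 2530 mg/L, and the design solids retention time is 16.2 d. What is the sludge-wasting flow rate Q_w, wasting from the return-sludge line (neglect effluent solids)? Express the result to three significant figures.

Rearranging the biomass balance for a CMAS with decay, V = Y·Q·ΔS·θ_c / [X·(1+k_d θ_c)] = 0.555 × 789 × (525 − 20.0) × 16.2 / [2530 × (1 + 0.117 × 16.2)] = 3.58×10^6 / 7325 = 489.0 m³.
Wasting from the return line (neglecting effluent solids): Q_w = V·X / (θ_c·X_r) = 489.0 × 2530 / (16.2 × 7600) = 10.05 m³/d.

Q_w ≈ 10.0 m³/d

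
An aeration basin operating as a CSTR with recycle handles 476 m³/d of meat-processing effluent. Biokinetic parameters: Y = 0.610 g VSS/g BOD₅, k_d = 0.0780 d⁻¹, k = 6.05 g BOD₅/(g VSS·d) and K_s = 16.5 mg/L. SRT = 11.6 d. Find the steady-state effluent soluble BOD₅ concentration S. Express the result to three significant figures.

From the Monod/SRT balance for a CMAS, S = K_s·(1+k_d θ_c)/[θ_c·(Y k − k_d) − 1] = 16.5 × (1 + 0.0780 × 11.6) / [11.6 × (0.610 × 6.05 − 0.0780) − 1] = 31.43 / 40.90 = 0.7683 mg/L.

S ≈ 0.768 mg/L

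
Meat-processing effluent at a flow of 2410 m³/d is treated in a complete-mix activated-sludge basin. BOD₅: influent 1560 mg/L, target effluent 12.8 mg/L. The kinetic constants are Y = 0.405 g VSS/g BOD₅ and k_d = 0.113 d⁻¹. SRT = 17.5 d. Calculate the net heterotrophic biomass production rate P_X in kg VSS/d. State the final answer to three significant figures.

P_X ≈ 507 kg VSS/d

Observed yield with endogenous decay: Y_obs = Y / (1 + k_d·θ_c) = 0.405 / (1 + 0.113 × 17.5) = 0.405 / 2.978 = 0.1360 g VSS/g BOD₅.
Mass of BOD₅ removed per day: Q(S₀ − S) = 2410 × 1547 g/m³ = 3729 kg/d.
So the net sludge growth is P_X = 0.1360 × 3729 = 507.2 kg VSS/d.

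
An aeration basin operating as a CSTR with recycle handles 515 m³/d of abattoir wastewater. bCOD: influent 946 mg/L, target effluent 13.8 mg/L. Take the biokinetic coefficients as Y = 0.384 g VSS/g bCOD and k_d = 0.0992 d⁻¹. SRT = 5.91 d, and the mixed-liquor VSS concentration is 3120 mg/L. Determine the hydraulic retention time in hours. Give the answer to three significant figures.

Steady-state biomass mass balance: V·X·(1 + k_d·θ_c) = Y·Q·(S₀ − S)·θ_c, so V = 0.384 × 515 × (946 − 13.8) × 5.91 / [3120 × (1 + 0.0992 × 5.91)] = 1.09×10^6 / 4949 = 220.1 m³.
τ = V/Q = 220.1/515 = 0.4275 d, or 10.26 h.

τ ≈ 10.3 h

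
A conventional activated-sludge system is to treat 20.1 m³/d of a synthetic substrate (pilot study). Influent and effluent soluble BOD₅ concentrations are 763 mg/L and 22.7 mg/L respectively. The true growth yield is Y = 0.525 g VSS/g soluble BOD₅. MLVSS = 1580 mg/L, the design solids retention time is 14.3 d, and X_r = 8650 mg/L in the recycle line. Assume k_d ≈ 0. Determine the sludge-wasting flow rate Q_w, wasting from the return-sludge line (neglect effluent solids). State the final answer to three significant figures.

V·X = Y·Q·ΔS·θ_c gives V = 0.525 × 20.1 × (763 − 22.7) × 14.3 / 1580 = 70.70 m³.
Q_w = (V·X)/(θ_c X_r) = 70.70 × 1580 / (14.3 × 8650) = 0.9031 m³/d.

Q_w ≈ 0.903 m³/d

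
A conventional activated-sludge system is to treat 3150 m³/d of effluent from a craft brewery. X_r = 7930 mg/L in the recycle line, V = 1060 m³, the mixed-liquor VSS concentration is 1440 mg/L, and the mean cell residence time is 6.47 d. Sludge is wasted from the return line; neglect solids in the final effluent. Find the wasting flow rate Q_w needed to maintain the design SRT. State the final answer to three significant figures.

Q_w ≈ 29.8 m³/d

Q_w = (V·X)/(θ_c X_r) = 1060 × 1440 / (6.47 × 7930) = 29.75 m³/d.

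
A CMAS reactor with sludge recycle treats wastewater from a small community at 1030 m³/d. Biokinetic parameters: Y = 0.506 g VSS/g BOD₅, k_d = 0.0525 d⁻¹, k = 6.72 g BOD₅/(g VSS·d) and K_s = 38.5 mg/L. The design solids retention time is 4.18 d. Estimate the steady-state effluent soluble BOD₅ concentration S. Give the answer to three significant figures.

S ≈ 3.61 mg/L

From the Monod/SRT balance for a CMAS, S = K_s·(1+k_d θ_c)/[θ_c·(Y k − k_d) − 1] = 38.5 × (1 + 0.0525 × 4.18) / [4.18 × (0.506 × 6.72 − 0.0525) − 1] = 46.95 / 12.99 = 3.613 mg/L.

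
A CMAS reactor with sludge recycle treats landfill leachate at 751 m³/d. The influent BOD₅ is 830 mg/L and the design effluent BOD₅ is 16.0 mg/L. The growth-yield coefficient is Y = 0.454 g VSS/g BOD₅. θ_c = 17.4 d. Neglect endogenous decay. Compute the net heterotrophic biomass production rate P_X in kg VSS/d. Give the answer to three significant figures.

No decay correction is needed, so Y_obs = Y = 0.454.
Substrate removed = Q·(S₀ − S) = 751 m³/d × (830 − 16.0) g/m³ = 6.11×10^5 g/d = 611.3 kg/d.
Net biomass production P_X = Y_obs × Q·(S₀ − S) = 0.4540 × 611.3 = 277.5 kg VSS/d.

P_X ≈ 278 kg VSS/d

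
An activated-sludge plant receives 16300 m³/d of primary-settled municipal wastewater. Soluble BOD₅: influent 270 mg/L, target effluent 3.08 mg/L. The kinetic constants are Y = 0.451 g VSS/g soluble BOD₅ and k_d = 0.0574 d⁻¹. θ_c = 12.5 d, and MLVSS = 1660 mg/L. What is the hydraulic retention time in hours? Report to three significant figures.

τ ≈ 12.7 h

Steady-state biomass mass balance: V·X·(1 + k_d·θ_c) = Y·Q·(S₀ − S)·θ_c, so V = 0.451 × 16300 × (270 − 3.08) × 12.5 / [1660 × (1 + 0.0574 × 12.5)] = 2.45×10^7 / 2851 = 8603 m³.
Hydraulic retention time τ = V/Q = 8603 / 16300 = 0.5278 d = 12.67 h.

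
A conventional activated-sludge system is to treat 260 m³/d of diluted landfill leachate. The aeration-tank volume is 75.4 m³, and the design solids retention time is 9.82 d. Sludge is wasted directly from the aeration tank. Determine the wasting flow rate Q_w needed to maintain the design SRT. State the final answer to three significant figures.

Q_w ≈ 7.68 m³/d

For wasting at MLVSS concentration, Q_w = V/θ_c = 75.40/9.82 = 7.678 m³/d.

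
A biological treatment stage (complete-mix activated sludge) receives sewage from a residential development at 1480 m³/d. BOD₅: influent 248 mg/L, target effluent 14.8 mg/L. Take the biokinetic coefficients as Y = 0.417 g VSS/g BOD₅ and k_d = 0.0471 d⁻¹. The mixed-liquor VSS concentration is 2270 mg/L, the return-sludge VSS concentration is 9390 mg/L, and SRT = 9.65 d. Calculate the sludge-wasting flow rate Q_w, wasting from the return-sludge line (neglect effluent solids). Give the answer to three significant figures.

Q_w ≈ 10.5 m³/d

From the SRT design equation V = Y Q (S₀−S) θ_c / [X (1 + k_d θ_c)] = 0.417 × 1480 × (248 − 14.8) × 9.65 / [2270 × (1 + 0.0471 × 9.65)] = 1.39×10^6 / 3302 = 420.6 m³.
Q_w = (V·X)/(θ_c X_r) = 420.6 × 2270 / (9.65 × 9390) = 10.54 m³/d.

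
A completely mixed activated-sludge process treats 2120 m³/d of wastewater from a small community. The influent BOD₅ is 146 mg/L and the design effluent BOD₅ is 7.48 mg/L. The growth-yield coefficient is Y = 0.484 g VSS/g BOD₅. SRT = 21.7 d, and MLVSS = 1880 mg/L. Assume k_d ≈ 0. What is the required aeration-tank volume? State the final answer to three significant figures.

V ≈ 1640 m³

With k_d = 0 the design equation reduces to V = Y Q (S₀−S) θ_c / X = 0.484 × 2120 × (146 − 7.48) × 21.7 / 1880 = 1641 m³.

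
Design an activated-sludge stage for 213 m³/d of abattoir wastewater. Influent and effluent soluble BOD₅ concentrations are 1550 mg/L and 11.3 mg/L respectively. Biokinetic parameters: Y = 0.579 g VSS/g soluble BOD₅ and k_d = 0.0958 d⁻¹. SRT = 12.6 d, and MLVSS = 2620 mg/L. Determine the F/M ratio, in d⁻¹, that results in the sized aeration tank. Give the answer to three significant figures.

F/M ≈ 0.305 d⁻¹

Rearranging the biomass balance for a CMAS with decay, V = Y·Q·ΔS·θ_c / [X·(1+k_d θ_c)] = 0.579 × 213 × (1550 − 11.3) × 12.6 / [2620 × (1 + 0.0958 × 12.6)] = 2.39×10^6 / 5783 = 413.5 m³.
Food-to-microorganism ratio F/M = Q S₀ / (V X) = 213 × 1550 / (413.5 × 2620) = 0.3048 d⁻¹.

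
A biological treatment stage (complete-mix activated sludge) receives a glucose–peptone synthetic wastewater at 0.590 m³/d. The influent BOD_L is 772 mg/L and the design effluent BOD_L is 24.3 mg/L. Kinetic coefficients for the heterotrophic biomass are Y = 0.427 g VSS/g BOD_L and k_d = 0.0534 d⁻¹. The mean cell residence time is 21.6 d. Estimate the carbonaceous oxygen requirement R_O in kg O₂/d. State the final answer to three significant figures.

Correct the yield for decay: Y_obs = Y/(1 + k_d θ_c) = 0.427 / (1 + 0.0534 × 21.6) = 0.427 / 2.153 = 0.1983.
ΔS = 772 − 24.3 = 747.7 mg/L, so the substrate removal rate is 0.590 × 747.7/1000 = 0.4411 kg BOD_L/d.
Net sludge production P_X = 0.1983 × 0.4411 = 0.08747 kg VSS/d.
R_O = Q·ΔS − 1.42 P_X = 0.4411 − 0.1242 = 0.3169 kg O₂/d.

R_O ≈ 0.317 kg O₂/d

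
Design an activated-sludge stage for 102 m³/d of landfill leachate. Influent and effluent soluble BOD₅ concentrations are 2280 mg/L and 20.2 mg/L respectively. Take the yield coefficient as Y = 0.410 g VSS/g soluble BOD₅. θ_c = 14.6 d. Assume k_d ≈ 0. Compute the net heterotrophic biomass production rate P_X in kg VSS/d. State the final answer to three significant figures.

With endogenous decay neglected, the observed yield equals the true yield: Y_obs = Y = 0.410 g VSS/g soluble BOD₅.
ΔS = 2280 − 20.2 = 2260 mg/L, so the substrate removal rate is 102 × 2260/1000 = 230.5 kg soluble BOD₅/d.
Net biomass production P_X = Y_obs × Q·(S₀ − S) = 0.4100 × 230.5 = 94.50 kg VSS/d.

P_X ≈ 94.5 kg VSS/d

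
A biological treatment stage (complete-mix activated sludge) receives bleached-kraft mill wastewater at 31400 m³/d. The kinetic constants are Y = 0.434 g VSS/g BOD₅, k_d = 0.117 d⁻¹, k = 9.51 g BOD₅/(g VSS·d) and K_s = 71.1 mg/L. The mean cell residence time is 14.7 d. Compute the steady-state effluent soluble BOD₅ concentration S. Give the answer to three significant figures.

From the Monod/SRT balance for a CMAS, S = K_s·(1+k_d θ_c)/[θ_c·(Y k − k_d) − 1] = 71.1 × (1 + 0.117 × 14.7) / [14.7 × (0.434 × 9.51 − 0.117) − 1] = 193.4 / 57.95 = 3.337 mg/L.

S ≈ 3.34 mg/L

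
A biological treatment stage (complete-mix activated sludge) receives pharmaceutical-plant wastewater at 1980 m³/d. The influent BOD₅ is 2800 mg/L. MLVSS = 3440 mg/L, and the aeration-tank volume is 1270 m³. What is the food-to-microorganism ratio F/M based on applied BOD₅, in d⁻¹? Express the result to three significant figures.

F/M ≈ 1.27 d⁻¹

Food-to-microorganism ratio F/M = Q S₀ / (V X) = 1980 × 2800 / (1270 × 3440) = 1.269 d⁻¹.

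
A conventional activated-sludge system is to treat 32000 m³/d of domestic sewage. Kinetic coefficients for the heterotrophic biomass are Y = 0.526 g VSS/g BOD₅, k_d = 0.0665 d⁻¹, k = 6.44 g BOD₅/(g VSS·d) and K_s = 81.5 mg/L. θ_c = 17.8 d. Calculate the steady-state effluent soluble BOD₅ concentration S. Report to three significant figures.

S ≈ 3.06 mg/L

From the Monod/SRT balance for a CMAS, S = K_s·(1+k_d θ_c)/[θ_c·(Y k − k_d) − 1] = 81.5 × (1 + 0.0665 × 17.8) / [17.8 × (0.526 × 6.44 − 0.0665) − 1] = 178.0 / 58.11 = 3.063 mg/L.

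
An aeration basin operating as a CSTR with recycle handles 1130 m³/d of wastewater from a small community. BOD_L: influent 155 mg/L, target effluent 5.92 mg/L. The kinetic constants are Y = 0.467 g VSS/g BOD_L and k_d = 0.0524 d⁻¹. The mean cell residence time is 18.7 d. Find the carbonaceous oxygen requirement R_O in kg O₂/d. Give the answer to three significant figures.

Observed yield with endogenous decay: Y_obs = Y / (1 + k_d·θ_c) = 0.467 / (1 + 0.0524 × 18.7) = 0.467 / 1.980 = 0.2359 g VSS/g BOD_L.
Q·(S₀ − S) = 1130 × (155 − 5.92) × 10⁻³ = 168.5 kg/d removed.
Biomass synthesised: P_X = Y_obs × 168.5 = 39.74 kg VSS/d.
R_O = Q·ΔS − 1.42 P_X = 168.5 − 56.42 = 112.0 kg O₂/d.

R_O ≈ 112 kg O₂/d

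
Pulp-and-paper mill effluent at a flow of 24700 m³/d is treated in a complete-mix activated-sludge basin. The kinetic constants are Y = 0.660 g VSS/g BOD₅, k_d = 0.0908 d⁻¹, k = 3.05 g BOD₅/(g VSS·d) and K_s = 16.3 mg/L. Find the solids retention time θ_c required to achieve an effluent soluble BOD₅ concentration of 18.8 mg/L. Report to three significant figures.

θ_c ≈ 1.01 d

Specific growth rate at S = 18.8 mg/L: μ = YkS/(K_s+S) = 0.660·3.05·18.8/(16.3+18.8) = 1.078 d⁻¹.
θ_c = 1/(μ − k_d) = 1/(1.078 − 0.0908) = 1/0.9874 = 1.013 d.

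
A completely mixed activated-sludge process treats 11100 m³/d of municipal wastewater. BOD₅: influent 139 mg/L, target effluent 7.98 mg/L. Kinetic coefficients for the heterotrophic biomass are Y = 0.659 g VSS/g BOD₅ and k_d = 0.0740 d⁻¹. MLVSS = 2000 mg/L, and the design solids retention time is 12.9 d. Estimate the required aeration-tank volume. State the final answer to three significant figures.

From the SRT design equation V = Y Q (S₀−S) θ_c / [X (1 + k_d θ_c)] = 0.659 × 11100 × (139 − 7.98) × 12.9 / [2000 × (1 + 0.0740 × 12.9)] = 1.24×10^7 / 3909 = 3163 m³.

V ≈ 3160 m³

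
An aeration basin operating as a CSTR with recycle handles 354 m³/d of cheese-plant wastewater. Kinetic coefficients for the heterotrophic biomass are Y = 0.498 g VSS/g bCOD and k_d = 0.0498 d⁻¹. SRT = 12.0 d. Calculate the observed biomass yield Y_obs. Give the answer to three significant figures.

Y_obs ≈ 0.312 g VSS/g bCOD

Correct the yield for decay: Y_obs = Y/(1 + k_d θ_c) = 0.498 / (1 + 0.0498 × 12.0) = 0.498 / 1.598 = 0.3117.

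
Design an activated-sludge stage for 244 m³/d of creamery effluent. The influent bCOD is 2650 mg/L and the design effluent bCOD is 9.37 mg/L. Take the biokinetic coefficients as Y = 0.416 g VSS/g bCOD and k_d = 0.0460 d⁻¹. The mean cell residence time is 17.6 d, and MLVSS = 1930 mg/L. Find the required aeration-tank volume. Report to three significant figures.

V ≈ 1350 m³

Rearranging the biomass balance for a CMAS with decay, V = Y·Q·ΔS·θ_c / [X·(1+k_d θ_c)] = 0.416 × 244 × (2650 − 9.37) × 17.6 / [1930 × (1 + 0.0460 × 17.6)] = 4.72×10^6 / 3493 = 1351 m³.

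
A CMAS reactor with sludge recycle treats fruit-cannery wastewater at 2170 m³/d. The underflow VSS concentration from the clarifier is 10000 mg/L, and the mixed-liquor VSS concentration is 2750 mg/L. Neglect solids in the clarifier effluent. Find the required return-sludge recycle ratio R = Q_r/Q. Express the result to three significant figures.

Mass balance around the secondary clarifier (neglecting effluent solids): R = X / (X_r − X) = 2750 / (10000 − 2750) = 0.3793.

R ≈ 0.379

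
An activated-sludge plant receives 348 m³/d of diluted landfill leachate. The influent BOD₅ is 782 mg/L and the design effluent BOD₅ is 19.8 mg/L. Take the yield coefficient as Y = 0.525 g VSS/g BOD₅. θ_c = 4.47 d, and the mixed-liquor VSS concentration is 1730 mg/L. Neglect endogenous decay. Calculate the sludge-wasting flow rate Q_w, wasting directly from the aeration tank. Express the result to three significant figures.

Biomass mass balance (decay neglected): V·X = Y·Q·(S₀ − S)·θ_c, so V = 0.525 × 348 × (782 − 19.8) × 4.47 / 1730 = 359.8 m³.
With mixed-liquor wasting, θ_c = V/Q_w, so Q_w = V/θ_c = 359.8/4.47 = 80.49 m³/d.

Q_w ≈ 80.5 m³/d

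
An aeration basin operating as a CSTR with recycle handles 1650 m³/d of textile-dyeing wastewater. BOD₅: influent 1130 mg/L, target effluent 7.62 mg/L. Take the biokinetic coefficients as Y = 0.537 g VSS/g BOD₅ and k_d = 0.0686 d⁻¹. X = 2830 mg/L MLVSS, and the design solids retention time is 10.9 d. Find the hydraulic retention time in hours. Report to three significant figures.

τ ≈ 31.9 h

Steady-state biomass mass balance: V·X·(1 + k_d·θ_c) = Y·Q·(S₀ − S)·θ_c, so V = 0.537 × 1650 × (1130 − 7.62) × 10.9 / [2830 × (1 + 0.0686 × 10.9)] = 1.08×10^7 / 4946 = 2192 m³.
HRT = V/Q = 2192 m³ / 1650 m³·d⁻¹ = 1.328 d × 24 = 31.88 h.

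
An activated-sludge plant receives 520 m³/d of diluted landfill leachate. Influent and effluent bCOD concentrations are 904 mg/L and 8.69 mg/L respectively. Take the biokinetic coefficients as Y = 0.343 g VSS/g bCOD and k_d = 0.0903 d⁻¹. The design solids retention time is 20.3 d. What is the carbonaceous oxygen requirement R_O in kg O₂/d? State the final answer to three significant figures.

Correct the yield for decay: Y_obs = Y/(1 + k_d θ_c) = 0.343 / (1 + 0.0903 × 20.3) = 0.343 / 2.833 = 0.1211.
Substrate removed = Q·(S₀ − S) = 520 m³/d × (904 − 8.69) g/m³ = 4.66×10^5 g/d = 465.6 kg/d.
Net sludge production P_X = 0.1211 × 465.6 = 56.37 kg VSS/d.
R_O = Q·(S₀ − S) − 1.42·P_X = 465.6 − 1.42 × 56.37 = 385.5 kg O₂/d.

R_O ≈ 386 kg O₂/d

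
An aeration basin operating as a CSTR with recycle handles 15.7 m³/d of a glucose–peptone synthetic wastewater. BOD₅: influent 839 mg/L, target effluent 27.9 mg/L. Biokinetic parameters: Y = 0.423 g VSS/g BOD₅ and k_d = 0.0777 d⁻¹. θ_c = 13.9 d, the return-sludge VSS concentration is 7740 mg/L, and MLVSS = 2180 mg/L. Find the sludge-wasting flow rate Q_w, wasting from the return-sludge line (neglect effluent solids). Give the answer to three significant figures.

Q_w ≈ 0.335 m³/d

From the SRT design equation V = Y Q (S₀−S) θ_c / [X (1 + k_d θ_c)] = 0.423 × 15.7 × (839 − 27.9) × 13.9 / [2180 × (1 + 0.0777 × 13.9)] = 7.49×10^4 / 4534 = 16.51 m³.
θ_c = V·X/(Q_w·X_r) when wasting from the recycle, so Q_w = V·X/(θ_c·X_r) = 16.51 × 2180 / (13.9 × 7740) = 0.3346 m³/d.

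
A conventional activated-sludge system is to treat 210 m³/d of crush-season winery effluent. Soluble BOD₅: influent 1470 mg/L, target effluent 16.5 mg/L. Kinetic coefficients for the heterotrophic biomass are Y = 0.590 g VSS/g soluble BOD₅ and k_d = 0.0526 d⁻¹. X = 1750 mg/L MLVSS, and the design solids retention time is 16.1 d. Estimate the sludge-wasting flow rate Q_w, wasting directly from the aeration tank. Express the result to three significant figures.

Q_w ≈ 55.7 m³/d

Steady-state biomass mass balance: V·X·(1 + k_d·θ_c) = Y·Q·(S₀ − S)·θ_c, so V = 0.590 × 210 × (1470 − 16.5) × 16.1 / [1750 × (1 + 0.0526 × 16.1)] = 2.9×10^6 / 3232 = 897.1 m³.
For wasting at MLVSS concentration, Q_w = V/θ_c = 897.1/16.1 = 55.72 m³/d.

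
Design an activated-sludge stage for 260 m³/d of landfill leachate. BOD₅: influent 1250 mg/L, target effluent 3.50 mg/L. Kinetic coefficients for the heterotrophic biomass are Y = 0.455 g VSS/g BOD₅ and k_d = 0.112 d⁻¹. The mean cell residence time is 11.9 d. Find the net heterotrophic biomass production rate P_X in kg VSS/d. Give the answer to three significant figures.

Observed yield with endogenous decay: Y_obs = Y / (1 + k_d·θ_c) = 0.455 / (1 + 0.112 × 11.9) = 0.455 / 2.333 = 0.1950 g VSS/g BOD₅.
ΔS = 1250 − 3.50 = 1246 mg/L, so the substrate removal rate is 260 × 1246/1000 = 324.1 kg BOD₅/d.
So the net sludge growth is P_X = 0.1950 × 324.1 = 63.21 kg VSS/d.

P_X ≈ 63.2 kg VSS/d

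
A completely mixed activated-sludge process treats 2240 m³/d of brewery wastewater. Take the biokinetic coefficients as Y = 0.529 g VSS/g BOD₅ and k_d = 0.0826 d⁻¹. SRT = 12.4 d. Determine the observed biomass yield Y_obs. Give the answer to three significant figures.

Y_obs = Y / (1 + k_d θ_c) = 0.529 / (1 + 0.0826 × 12.4) = 0.529 / 2.024 = 0.2613.

Y_obs ≈ 0.261 g VSS/g BOD₅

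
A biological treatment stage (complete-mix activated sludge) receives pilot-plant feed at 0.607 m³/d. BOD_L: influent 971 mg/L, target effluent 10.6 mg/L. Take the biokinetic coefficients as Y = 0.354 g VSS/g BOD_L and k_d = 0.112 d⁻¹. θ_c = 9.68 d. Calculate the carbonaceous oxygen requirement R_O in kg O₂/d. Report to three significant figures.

R_O ≈ 0.442 kg O₂/d

Y_obs = Y / (1 + k_d θ_c) = 0.354 / (1 + 0.112 × 9.68) = 0.354 / 2.084 = 0.1699.
Q·(S₀ − S) = 0.607 × (971 − 10.6) × 10⁻³ = 0.5830 kg/d removed.
Net sludge production P_X = 0.1699 × 0.5830 = 0.09902 kg VSS/d.
Carbonaceous O₂ demand = substrate oxidised − cell-mass equivalent = 0.5830 − 1.42 × 0.09902 = 0.4424 kg O₂/d.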